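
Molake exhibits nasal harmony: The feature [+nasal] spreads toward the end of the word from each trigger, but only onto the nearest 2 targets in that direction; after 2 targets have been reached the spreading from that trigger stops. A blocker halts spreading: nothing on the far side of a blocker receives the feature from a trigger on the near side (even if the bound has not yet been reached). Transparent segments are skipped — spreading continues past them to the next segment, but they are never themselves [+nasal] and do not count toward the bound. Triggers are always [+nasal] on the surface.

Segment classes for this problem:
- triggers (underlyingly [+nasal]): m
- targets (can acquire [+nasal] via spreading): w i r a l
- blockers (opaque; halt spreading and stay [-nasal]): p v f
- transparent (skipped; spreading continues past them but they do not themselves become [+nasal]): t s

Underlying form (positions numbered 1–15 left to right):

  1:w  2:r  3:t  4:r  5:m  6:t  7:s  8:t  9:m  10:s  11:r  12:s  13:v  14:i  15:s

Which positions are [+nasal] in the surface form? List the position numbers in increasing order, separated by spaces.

5 9 11

From /m/ at 5 rightward: 6 /t/ transparent; 7 /s/ transparent; 8 /t/ transparent; 9 /m/ is itself a trigger — this domain ends here.
From /m/ at 9 rightward: 10 /s/ transparent; 11 /r/ → [+nasal]; 12 /s/ transparent; 13 /v/ blocks.
Targets with no active source: positions 1 2 4 14 stay [-nasal].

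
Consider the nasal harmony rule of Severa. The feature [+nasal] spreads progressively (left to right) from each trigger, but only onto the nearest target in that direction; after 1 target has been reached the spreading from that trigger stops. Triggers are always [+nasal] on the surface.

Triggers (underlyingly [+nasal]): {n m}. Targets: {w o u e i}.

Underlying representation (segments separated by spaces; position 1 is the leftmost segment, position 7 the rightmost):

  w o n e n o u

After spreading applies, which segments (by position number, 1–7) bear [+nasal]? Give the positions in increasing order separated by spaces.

From /n/ at 3 rightward: 4 /e/ → [+nasal]; bound reached.
From /n/ at 5 rightward: 6 /o/ → [+nasal]; bound reached.
Targets with no active source: positions 1 2 7 stay [-nasal].

3 4 5 6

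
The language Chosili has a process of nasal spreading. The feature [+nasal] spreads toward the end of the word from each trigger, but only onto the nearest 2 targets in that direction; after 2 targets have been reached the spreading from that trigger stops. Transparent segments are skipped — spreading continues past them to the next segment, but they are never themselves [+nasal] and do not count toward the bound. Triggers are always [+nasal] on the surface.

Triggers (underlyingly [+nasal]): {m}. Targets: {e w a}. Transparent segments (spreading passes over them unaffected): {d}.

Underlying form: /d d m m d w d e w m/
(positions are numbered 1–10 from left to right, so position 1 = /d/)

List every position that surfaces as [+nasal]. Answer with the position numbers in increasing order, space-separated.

3 4 6 8 10

From /m/ at 3 rightward: 4 /m/ is itself a trigger — this domain ends here.
From /m/ at 4 rightward: 5 /d/ transparent; 6 /w/ → [+nasal]; 7 /d/ transparent; 8 /e/ → [+nasal]; bound reached.
From /m/ at 10 rightward: word edge.
Target with no active source: position 9 stays [-nasal].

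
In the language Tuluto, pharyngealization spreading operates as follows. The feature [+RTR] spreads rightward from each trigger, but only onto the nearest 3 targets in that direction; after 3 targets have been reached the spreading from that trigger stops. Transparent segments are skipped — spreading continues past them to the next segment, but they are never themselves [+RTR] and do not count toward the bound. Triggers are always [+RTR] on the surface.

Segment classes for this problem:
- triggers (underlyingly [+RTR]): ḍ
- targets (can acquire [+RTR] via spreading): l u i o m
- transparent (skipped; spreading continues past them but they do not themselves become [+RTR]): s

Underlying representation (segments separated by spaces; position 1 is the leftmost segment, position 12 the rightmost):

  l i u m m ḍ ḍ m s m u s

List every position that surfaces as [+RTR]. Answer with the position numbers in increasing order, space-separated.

From /ḍ/ at 6 rightward: 7 /ḍ/ is itself a trigger — this domain ends here.
From /ḍ/ at 7 rightward: 8 /m/ → [+RTR]; 9 /s/ transparent; 10 /m/ → [+RTR]; 11 /u/ → [+RTR]; bound reached.
Targets with no active source: positions 1 2 3 4 5 stay [-emphatic].

6 7 8 10 11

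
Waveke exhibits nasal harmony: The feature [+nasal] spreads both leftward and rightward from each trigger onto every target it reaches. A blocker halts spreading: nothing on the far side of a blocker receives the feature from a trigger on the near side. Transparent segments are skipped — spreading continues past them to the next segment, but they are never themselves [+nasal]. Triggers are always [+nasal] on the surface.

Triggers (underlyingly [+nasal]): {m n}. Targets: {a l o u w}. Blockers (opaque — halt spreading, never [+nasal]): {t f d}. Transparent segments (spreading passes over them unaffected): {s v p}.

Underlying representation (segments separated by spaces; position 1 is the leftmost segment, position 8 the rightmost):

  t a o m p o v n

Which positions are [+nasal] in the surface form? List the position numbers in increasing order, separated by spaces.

2 3 4 6 8

From /m/ at 4 rightward: 5 /p/ transparent; 6 /o/ → [+nasal]; 7 /v/ transparent; 8 /n/ is itself a trigger — this domain ends here.
From /m/ at 4 leftward: 3 /o/ → [+nasal]; 2 /a/ → [+nasal]; 1 /t/ blocks.
From /n/ at 8 rightward: word edge.
From /n/ at 8 leftward: 7 /v/ transparent; 6 /o/ → [+nasal]; 5 /p/ transparent; 4 /m/ is itself a trigger — this domain ends here.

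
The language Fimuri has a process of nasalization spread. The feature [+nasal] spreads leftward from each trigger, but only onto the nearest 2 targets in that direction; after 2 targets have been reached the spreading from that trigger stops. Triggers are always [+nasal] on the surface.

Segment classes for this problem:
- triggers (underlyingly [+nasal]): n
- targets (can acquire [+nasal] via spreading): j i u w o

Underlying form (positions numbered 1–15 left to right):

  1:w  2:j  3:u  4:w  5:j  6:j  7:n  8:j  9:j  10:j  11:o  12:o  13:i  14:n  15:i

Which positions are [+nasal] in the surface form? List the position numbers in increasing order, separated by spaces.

5 6 7 12 13 14

From /n/ at 7 leftward: 6 /j/ → [+nasal]; 5 /j/ → [+nasal]; bound reached.
From /n/ at 14 leftward: 13 /i/ → [+nasal]; 12 /o/ → [+nasal]; bound reached.
Targets with no active source: positions 1 2 3 4 8 9 10 11 15 stay [-nasal].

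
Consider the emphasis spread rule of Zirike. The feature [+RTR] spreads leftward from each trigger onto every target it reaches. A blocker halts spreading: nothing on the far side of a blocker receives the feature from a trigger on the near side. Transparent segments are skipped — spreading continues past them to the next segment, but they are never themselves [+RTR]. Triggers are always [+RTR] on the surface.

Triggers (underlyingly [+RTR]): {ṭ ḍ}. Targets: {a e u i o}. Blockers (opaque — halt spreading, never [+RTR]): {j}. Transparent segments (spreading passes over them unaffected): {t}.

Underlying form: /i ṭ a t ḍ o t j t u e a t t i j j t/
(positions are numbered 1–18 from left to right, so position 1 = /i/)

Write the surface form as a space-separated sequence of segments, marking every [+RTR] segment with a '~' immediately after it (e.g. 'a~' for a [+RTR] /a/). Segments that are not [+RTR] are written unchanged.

From /ṭ/ at 2 leftward: 1 /i/ → [+RTR]; word edge.
From /ḍ/ at 5 leftward: 4 /t/ transparent; 3 /a/ → [+RTR]; 2 /ṭ/ is itself a trigger — this domain ends here.
Targets with no active source: positions 6 10 11 12 15 stay [-emphatic].
[+RTR] positions on the surface: 1 2 3 5.

i~ ṭ~ a~ t ḍ~ o t j t u e a t t i j j t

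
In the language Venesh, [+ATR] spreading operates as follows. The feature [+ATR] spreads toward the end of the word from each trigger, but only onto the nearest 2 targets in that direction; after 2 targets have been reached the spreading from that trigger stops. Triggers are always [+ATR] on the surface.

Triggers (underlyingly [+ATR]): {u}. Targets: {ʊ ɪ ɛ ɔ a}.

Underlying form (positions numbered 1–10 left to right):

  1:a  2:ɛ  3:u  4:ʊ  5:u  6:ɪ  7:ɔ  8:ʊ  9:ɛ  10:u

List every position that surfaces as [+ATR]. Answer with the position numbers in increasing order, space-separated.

3 4 5 6 7 10

From /u/ at 3 rightward: 4 /ʊ/ → [+ATR]; 5 /u/ is itself a trigger — this domain ends here.
From /u/ at 5 rightward: 6 /ɪ/ → [+ATR]; 7 /ɔ/ → [+ATR]; bound reached.
From /u/ at 10 rightward: word edge.
Targets with no active source: positions 1 2 8 9 stay [-ATR].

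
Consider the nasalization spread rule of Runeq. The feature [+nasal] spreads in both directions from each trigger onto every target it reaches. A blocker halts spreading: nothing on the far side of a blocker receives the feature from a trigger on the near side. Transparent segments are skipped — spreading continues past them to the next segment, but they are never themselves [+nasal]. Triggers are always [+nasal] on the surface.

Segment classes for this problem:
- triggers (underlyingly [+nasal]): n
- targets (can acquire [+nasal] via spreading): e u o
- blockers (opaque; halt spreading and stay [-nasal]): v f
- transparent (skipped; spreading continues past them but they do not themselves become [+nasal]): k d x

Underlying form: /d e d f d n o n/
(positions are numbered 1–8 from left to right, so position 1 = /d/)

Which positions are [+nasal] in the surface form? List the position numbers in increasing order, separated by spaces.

6 7 8

From /n/ at 6 rightward: 7 /o/ → [+nasal]; 8 /n/ is itself a trigger — this domain ends here.
From /n/ at 6 leftward: 5 /d/ transparent; 4 /f/ blocks.
From /n/ at 8 rightward: word edge.
From /n/ at 8 leftward: 7 /o/ → [+nasal]; 6 /n/ is itself a trigger — this domain ends here.
Target with no active source: position 2 stays [-nasal].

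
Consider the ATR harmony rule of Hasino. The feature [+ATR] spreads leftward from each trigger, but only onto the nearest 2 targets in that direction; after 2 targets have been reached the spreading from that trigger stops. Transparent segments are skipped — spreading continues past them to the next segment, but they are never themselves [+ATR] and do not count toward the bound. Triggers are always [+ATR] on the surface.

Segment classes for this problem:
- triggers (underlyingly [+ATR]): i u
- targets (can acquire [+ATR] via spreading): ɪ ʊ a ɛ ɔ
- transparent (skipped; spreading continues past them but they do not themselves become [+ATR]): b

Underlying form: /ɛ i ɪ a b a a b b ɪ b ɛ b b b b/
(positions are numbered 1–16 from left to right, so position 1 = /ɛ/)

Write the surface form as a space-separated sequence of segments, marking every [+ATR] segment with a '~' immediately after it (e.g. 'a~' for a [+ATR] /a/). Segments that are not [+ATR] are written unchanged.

From /i/ at 2 leftward: 1 /ɛ/ → [+ATR]; word edge.
Targets with no active source: positions 3 4 6 7 10 12 stay [-ATR].
[+ATR] positions on the surface: 1 2.

ɛ~ i~ ɪ a b a a b b ɪ b ɛ b b b b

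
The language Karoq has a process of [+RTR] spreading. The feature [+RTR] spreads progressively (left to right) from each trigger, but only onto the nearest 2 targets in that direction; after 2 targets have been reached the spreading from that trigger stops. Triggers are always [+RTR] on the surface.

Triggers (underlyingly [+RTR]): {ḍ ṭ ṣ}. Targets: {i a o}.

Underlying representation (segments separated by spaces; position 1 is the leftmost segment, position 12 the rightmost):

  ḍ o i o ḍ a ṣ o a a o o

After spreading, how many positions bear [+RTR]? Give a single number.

8

From /ḍ/ at 1 rightward: 2 /o/ → [+RTR]; 3 /i/ → [+RTR]; bound reached.
From /ḍ/ at 5 rightward: 6 /a/ → [+RTR]; 7 /ṣ/ is itself a trigger — this domain ends here.
From /ṣ/ at 7 rightward: 8 /o/ → [+RTR]; 9 /a/ → [+RTR]; bound reached.
Targets with no active source: positions 4 10 11 12 stay [-emphatic].
[+RTR] positions on the surface: 1 2 3 5 6 7 8 9.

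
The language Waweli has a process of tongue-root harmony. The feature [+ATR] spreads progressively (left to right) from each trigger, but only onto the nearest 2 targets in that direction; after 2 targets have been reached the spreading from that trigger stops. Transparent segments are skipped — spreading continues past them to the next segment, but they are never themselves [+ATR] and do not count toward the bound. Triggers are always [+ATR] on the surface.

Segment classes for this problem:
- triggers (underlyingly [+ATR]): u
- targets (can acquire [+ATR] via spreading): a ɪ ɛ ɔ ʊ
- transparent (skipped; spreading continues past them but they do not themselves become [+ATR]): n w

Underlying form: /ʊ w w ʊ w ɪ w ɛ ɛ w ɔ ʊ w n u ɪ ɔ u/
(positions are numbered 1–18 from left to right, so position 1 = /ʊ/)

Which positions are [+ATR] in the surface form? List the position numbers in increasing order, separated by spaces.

From /u/ at 15 rightward: 16 /ɪ/ → [+ATR]; 17 /ɔ/ → [+ATR]; bound reached.
From /u/ at 18 rightward: word edge.
Targets with no active source: positions 1 4 6 8 9 11 12 stay [-ATR].

15 16 17 18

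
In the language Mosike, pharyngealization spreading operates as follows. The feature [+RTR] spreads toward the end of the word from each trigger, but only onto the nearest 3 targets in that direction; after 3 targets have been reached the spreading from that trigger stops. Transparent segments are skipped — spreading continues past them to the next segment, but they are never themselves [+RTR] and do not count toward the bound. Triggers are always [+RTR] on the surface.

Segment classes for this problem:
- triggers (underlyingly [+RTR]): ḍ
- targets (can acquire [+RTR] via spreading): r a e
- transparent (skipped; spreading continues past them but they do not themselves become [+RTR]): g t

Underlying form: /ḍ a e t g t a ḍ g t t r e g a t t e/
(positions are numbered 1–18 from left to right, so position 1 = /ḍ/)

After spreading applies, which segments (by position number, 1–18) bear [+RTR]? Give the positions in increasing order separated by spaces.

From /ḍ/ at 1 rightward: 2 /a/ → [+RTR]; 3 /e/ → [+RTR]; 4 /t/ transparent; 5 /g/ transparent; 6 /t/ transparent; 7 /a/ → [+RTR]; bound reached.
From /ḍ/ at 8 rightward: 9 /g/ transparent; 10 /t/ transparent; 11 /t/ transparent; 12 /r/ → [+RTR]; 13 /e/ → [+RTR]; 14 /g/ transparent; 15 /a/ → [+RTR]; bound reached.
Target with no active source: position 18 stays [-emphatic].

1 2 3 7 8 12 13 15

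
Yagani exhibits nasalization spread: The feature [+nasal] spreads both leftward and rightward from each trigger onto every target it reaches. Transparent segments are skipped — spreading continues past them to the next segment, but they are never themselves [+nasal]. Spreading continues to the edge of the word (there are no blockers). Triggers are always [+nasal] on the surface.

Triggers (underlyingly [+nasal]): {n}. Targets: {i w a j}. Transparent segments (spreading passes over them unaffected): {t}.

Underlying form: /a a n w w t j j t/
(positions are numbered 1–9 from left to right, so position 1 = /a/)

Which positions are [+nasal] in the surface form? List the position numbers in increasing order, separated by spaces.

1 2 3 4 5 7 8

From /n/ at 3 rightward: 4 /w/ → [+nasal]; 5 /w/ → [+nasal]; 6 /t/ transparent; 7 /j/ → [+nasal]; 8 /j/ → [+nasal]; 9 /t/ transparent; word edge.
From /n/ at 3 leftward: 2 /a/ → [+nasal]; 1 /a/ → [+nasal]; word edge.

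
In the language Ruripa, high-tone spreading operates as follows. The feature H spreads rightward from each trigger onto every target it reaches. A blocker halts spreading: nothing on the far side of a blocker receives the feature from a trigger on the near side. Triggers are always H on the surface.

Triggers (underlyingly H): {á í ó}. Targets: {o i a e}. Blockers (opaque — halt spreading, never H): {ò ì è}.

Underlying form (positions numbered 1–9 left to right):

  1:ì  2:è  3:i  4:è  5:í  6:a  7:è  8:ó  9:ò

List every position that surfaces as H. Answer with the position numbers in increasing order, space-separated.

From /í/ at 5 rightward: 6 /a/ → H; 7 /è/ blocks.
From /ó/ at 8 rightward: 9 /ò/ blocks.
Target with no active source: position 3 stays [-high tone].

5 6 8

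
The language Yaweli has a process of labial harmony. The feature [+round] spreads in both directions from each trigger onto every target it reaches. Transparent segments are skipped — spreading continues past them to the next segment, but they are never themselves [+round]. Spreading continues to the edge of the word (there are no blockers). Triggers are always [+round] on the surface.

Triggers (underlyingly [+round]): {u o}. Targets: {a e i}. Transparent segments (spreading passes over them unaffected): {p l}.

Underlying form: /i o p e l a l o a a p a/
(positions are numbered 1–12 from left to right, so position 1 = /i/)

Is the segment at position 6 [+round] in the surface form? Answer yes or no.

From /o/ at 2 rightward: 3 /p/ transparent; 4 /e/ → [+round]; 5 /l/ transparent; 6 /a/ → [+round]; 7 /l/ transparent; 8 /o/ is itself a trigger — this domain ends here.
From /o/ at 2 leftward: 1 /i/ → [+round]; word edge.
From /o/ at 8 rightward: 9 /a/ → [+round]; 10 /a/ → [+round]; 11 /p/ transparent; 12 /a/ → [+round]; word edge.
From /o/ at 8 leftward: 7 /l/ transparent; 6 /a/ → [+round]; 5 /l/ transparent; 4 /e/ → [+round]; 3 /p/ transparent; 2 /o/ is itself a trigger — this domain ends here.
[+round] positions on the surface: 1 2 4 6 8 9 10 12.

yes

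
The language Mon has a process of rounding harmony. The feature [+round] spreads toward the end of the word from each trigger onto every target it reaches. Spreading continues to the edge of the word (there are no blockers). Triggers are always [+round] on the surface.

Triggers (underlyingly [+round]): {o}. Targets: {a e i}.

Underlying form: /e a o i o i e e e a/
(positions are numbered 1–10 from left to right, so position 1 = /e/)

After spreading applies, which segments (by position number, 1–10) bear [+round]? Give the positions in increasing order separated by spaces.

From /o/ at 3 rightward: 4 /i/ → [+round]; 5 /o/ is itself a trigger — this domain ends here.
From /o/ at 5 rightward: 6 /i/ → [+round]; 7 /e/ → [+round]; 8 /e/ → [+round]; 9 /e/ → [+round]; 10 /a/ → [+round]; word edge.
Targets with no active source: positions 1 2 stay [-round].

3 4 5 6 7 8 9 10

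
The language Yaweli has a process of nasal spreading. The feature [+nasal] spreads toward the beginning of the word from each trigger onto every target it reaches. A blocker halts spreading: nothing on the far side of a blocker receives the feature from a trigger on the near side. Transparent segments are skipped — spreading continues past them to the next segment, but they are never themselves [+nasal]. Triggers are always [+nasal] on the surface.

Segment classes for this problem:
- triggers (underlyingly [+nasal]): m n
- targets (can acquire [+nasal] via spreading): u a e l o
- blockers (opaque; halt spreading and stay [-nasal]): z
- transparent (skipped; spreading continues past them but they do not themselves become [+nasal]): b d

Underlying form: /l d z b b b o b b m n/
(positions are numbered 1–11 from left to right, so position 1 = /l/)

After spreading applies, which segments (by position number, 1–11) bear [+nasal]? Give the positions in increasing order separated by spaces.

7 10 11

From /m/ at 10 leftward: 9 /b/ transparent; 8 /b/ transparent; 7 /o/ → [+nasal]; 6 /b/ transparent; 5 /b/ transparent; 4 /b/ transparent; 3 /z/ blocks.
From /n/ at 11 leftward: 10 /m/ is itself a trigger — this domain ends here.
Target with no active source: position 1 stays [-nasal].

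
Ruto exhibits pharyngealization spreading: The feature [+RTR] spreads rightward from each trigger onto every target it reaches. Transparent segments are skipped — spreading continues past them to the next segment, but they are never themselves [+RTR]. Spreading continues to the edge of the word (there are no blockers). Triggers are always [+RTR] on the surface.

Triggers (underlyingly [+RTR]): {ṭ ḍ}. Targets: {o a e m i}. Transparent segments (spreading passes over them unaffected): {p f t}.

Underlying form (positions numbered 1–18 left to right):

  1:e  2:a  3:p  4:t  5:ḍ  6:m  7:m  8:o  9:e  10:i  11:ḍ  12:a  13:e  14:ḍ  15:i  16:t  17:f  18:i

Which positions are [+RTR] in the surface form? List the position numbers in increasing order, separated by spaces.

5 6 7 8 9 10 11 12 13 14 15 18

From /ḍ/ at 5 rightward: 6 /m/ → [+RTR]; 7 /m/ → [+RTR]; 8 /o/ → [+RTR]; 9 /e/ → [+RTR]; 10 /i/ → [+RTR]; 11 /ḍ/ is itself a trigger — this domain ends here.
From /ḍ/ at 11 rightward: 12 /a/ → [+RTR]; 13 /e/ → [+RTR]; 14 /ḍ/ is itself a trigger — this domain ends here.
From /ḍ/ at 14 rightward: 15 /i/ → [+RTR]; 16 /t/ transparent; 17 /f/ transparent; 18 /i/ → [+RTR]; word edge.
Targets with no active source: positions 1 2 stay [-emphatic].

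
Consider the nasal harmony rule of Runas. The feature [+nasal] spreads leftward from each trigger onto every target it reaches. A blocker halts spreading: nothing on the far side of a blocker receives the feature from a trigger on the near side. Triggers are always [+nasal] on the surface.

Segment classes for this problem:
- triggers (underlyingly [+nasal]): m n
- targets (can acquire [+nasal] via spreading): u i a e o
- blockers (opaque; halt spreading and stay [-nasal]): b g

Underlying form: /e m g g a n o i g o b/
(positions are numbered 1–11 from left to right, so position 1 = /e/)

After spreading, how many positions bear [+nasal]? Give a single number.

From /m/ at 2 leftward: 1 /e/ → [+nasal]; word edge.
From /n/ at 6 leftward: 5 /a/ → [+nasal]; 4 /g/ blocks.
Targets with no active source: positions 7 8 10 stay [-nasal].
[+nasal] positions on the surface: 1 2 5 6.

4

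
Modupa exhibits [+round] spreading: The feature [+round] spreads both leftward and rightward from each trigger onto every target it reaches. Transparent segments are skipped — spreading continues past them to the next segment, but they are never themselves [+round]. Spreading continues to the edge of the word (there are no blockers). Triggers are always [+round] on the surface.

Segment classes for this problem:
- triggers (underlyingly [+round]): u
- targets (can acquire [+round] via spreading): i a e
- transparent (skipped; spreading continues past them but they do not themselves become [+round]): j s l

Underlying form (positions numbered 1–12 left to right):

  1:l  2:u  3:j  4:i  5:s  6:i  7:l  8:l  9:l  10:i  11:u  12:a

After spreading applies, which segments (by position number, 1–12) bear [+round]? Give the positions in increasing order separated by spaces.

2 4 6 10 11 12

From /u/ at 2 rightward: 3 /j/ transparent; 4 /i/ → [+round]; 5 /s/ transparent; 6 /i/ → [+round]; 7 /l/ transparent; 8 /l/ transparent; 9 /l/ transparent; 10 /i/ → [+round]; 11 /u/ is itself a trigger — this domain ends here.
From /u/ at 2 leftward: 1 /l/ transparent; word edge.
From /u/ at 11 rightward: 12 /a/ → [+round]; word edge.
From /u/ at 11 leftward: 10 /i/ → [+round]; 9 /l/ transparent; 8 /l/ transparent; 7 /l/ transparent; 6 /i/ → [+round]; 5 /s/ transparent; 4 /i/ → [+round]; 3 /j/ transparent; 2 /u/ is itself a trigger — this domain ends here.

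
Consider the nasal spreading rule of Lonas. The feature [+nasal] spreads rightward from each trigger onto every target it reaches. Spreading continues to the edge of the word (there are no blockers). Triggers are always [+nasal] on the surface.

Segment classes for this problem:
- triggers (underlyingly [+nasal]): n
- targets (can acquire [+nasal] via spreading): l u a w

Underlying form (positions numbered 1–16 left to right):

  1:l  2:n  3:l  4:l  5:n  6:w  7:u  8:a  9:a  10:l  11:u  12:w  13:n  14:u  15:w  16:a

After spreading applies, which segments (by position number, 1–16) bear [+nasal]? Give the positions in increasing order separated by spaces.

2 3 4 5 6 7 8 9 10 11 12 13 14 15 16

From /n/ at 2 rightward: 3 /l/ → [+nasal]; 4 /l/ → [+nasal]; 5 /n/ is itself a trigger — this domain ends here.
From /n/ at 5 rightward: 6 /w/ → [+nasal]; 7 /u/ → [+nasal]; 8 /a/ → [+nasal]; 9 /a/ → [+nasal]; 10 /l/ → [+nasal]; 11 /u/ → [+nasal]; 12 /w/ → [+nasal]; 13 /n/ is itself a trigger — this domain ends here.
From /n/ at 13 rightward: 14 /u/ → [+nasal]; 15 /w/ → [+nasal]; 16 /a/ → [+nasal]; word edge.
Target with no active source: position 1 stays [-nasal].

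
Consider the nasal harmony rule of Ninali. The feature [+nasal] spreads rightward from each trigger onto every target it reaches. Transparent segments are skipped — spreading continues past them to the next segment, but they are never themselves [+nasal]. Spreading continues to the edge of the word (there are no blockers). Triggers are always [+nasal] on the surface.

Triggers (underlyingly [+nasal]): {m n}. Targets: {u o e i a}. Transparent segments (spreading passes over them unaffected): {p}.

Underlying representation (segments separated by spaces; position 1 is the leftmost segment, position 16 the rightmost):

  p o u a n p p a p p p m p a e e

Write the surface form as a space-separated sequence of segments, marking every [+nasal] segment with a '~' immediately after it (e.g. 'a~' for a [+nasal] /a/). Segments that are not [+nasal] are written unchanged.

p o u a n~ p p a~ p p p m~ p a~ e~ e~

From /n/ at 5 rightward: 6 /p/ transparent; 7 /p/ transparent; 8 /a/ → [+nasal]; 9 /p/ transparent; 10 /p/ transparent; 11 /p/ transparent; 12 /m/ is itself a trigger — this domain ends here.
From /m/ at 12 rightward: 13 /p/ transparent; 14 /a/ → [+nasal]; 15 /e/ → [+nasal]; 16 /e/ → [+nasal]; word edge.
Targets with no active source: positions 2 3 4 stay [-nasal].
[+nasal] positions on the surface: 5 8 12 14 15 16.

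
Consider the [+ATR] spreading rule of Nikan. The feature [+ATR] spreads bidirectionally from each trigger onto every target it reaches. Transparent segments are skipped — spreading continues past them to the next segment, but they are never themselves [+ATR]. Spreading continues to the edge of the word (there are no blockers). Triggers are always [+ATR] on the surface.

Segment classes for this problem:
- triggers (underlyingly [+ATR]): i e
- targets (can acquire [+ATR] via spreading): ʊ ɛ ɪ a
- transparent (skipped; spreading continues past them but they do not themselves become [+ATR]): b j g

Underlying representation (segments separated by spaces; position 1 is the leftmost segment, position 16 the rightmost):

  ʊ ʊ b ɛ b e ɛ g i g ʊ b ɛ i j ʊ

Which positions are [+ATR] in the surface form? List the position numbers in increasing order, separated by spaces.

1 2 4 6 7 9 11 13 14 16

From /e/ at 6 rightward: 7 /ɛ/ → [+ATR]; 8 /g/ transparent; 9 /i/ is itself a trigger — this domain ends here.
From /e/ at 6 leftward: 5 /b/ transparent; 4 /ɛ/ → [+ATR]; 3 /b/ transparent; 2 /ʊ/ → [+ATR]; 1 /ʊ/ → [+ATR]; word edge.
From /i/ at 9 rightward: 10 /g/ transparent; 11 /ʊ/ → [+ATR]; 12 /b/ transparent; 13 /ɛ/ → [+ATR]; 14 /i/ is itself a trigger — this domain ends here.
From /i/ at 9 leftward: 8 /g/ transparent; 7 /ɛ/ → [+ATR]; 6 /e/ is itself a trigger — this domain ends here.
From /i/ at 14 rightward: 15 /j/ transparent; 16 /ʊ/ → [+ATR]; word edge.
From /i/ at 14 leftward: 13 /ɛ/ → [+ATR]; 12 /b/ transparent; 11 /ʊ/ → [+ATR]; 10 /g/ transparent; 9 /i/ is itself a trigger — this domain ends here.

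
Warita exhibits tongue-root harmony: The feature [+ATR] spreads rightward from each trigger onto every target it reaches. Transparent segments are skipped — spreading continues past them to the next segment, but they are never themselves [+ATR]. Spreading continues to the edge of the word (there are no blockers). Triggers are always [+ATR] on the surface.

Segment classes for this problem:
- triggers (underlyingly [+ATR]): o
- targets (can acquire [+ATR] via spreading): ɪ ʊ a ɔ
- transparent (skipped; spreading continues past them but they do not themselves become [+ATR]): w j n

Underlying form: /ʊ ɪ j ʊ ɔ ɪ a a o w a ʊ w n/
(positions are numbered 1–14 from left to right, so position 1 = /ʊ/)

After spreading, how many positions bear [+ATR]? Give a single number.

From /o/ at 9 rightward: 10 /w/ transparent; 11 /a/ → [+ATR]; 12 /ʊ/ → [+ATR]; 13 /w/ transparent; 14 /n/ transparent; word edge.
Targets with no active source: positions 1 2 4 5 6 7 8 stay [-ATR].
[+ATR] positions on the surface: 9 11 12.

3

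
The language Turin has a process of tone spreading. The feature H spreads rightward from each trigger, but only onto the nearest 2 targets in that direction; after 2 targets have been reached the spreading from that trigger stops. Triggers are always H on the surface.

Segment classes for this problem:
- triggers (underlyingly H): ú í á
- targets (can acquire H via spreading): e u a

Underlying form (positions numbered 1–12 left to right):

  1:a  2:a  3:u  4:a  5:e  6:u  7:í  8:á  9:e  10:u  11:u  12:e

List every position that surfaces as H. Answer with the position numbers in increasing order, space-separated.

From /í/ at 7 rightward: 8 /á/ is itself a trigger — this domain ends here.
From /á/ at 8 rightward: 9 /e/ → H; 10 /u/ → H; bound reached.
Targets with no active source: positions 1 2 3 4 5 6 11 12 stay [-high tone].

7 8 9 10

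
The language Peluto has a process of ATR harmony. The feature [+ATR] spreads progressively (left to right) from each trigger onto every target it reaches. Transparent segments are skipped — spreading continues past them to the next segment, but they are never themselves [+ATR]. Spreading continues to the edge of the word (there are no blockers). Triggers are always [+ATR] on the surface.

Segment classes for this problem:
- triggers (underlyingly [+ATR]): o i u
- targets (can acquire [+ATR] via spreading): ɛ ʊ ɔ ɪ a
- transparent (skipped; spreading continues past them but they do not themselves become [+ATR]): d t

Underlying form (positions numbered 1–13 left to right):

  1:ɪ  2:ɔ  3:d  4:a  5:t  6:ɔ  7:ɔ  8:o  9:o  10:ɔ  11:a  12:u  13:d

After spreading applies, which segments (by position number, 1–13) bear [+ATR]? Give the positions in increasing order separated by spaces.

8 9 10 11 12

From /o/ at 8 rightward: 9 /o/ is itself a trigger — this domain ends here.
From /o/ at 9 rightward: 10 /ɔ/ → [+ATR]; 11 /a/ → [+ATR]; 12 /u/ is itself a trigger — this domain ends here.
From /u/ at 12 rightward: 13 /d/ transparent; word edge.
Targets with no active source: positions 1 2 4 6 7 stay [-ATR].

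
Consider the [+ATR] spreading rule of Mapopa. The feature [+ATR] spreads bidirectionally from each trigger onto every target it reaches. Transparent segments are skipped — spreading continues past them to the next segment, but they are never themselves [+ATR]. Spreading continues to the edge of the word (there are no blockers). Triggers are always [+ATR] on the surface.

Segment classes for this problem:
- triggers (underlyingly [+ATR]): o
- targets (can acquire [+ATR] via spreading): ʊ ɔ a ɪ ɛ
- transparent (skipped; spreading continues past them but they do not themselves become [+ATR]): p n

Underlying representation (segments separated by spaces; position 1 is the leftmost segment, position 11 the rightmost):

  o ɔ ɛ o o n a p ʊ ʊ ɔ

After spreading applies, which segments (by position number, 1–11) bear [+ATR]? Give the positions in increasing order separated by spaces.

1 2 3 4 5 7 9 10 11

From /o/ at 1 rightward: 2 /ɔ/ → [+ATR]; 3 /ɛ/ → [+ATR]; 4 /o/ is itself a trigger — this domain ends here.
From /o/ at 1 leftward: word edge.
From /o/ at 4 rightward: 5 /o/ is itself a trigger — this domain ends here.
From /o/ at 4 leftward: 3 /ɛ/ → [+ATR]; 2 /ɔ/ → [+ATR]; 1 /o/ is itself a trigger — this domain ends here.
From /o/ at 5 rightward: 6 /n/ transparent; 7 /a/ → [+ATR]; 8 /p/ transparent; 9 /ʊ/ → [+ATR]; 10 /ʊ/ → [+ATR]; 11 /ɔ/ → [+ATR]; word edge.
From /o/ at 5 leftward: 4 /o/ is itself a trigger — this domain ends here.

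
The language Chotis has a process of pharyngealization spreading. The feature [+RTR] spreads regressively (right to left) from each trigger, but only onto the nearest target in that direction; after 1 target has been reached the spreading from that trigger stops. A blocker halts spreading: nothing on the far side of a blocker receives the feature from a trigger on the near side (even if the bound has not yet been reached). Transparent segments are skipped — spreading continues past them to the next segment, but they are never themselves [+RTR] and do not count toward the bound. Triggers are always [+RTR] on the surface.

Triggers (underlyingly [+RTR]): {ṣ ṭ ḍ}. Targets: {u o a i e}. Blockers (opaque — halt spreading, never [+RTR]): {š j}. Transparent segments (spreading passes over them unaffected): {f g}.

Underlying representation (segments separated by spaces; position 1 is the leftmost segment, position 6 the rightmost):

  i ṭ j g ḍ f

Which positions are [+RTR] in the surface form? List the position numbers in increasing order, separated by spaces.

1 2 5

From /ṭ/ at 2 leftward: 1 /i/ → [+RTR]; bound reached.
From /ḍ/ at 5 leftward: 4 /g/ transparent; 3 /j/ blocks.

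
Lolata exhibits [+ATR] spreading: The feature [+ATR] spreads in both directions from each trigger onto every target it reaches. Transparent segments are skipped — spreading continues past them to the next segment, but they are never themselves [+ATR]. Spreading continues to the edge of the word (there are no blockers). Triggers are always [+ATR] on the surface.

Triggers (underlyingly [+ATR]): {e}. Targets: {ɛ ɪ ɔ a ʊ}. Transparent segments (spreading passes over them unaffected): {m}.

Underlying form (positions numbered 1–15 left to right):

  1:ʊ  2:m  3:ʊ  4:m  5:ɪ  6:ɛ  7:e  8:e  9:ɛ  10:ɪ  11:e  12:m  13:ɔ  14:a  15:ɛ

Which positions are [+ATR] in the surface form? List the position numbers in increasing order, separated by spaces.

From /e/ at 7 rightward: 8 /e/ is itself a trigger — this domain ends here.
From /e/ at 7 leftward: 6 /ɛ/ → [+ATR]; 5 /ɪ/ → [+ATR]; 4 /m/ transparent; 3 /ʊ/ → [+ATR]; 2 /m/ transparent; 1 /ʊ/ → [+ATR]; word edge.
From /e/ at 8 rightward: 9 /ɛ/ → [+ATR]; 10 /ɪ/ → [+ATR]; 11 /e/ is itself a trigger — this domain ends here.
From /e/ at 8 leftward: 7 /e/ is itself a trigger — this domain ends here.
From /e/ at 11 rightward: 12 /m/ transparent; 13 /ɔ/ → [+ATR]; 14 /a/ → [+ATR]; 15 /ɛ/ → [+ATR]; word edge.
From /e/ at 11 leftward: 10 /ɪ/ → [+ATR]; 9 /ɛ/ → [+ATR]; 8 /e/ is itself a trigger — this domain ends here.

1 3 5 6 7 8 9 10 11 13 14 15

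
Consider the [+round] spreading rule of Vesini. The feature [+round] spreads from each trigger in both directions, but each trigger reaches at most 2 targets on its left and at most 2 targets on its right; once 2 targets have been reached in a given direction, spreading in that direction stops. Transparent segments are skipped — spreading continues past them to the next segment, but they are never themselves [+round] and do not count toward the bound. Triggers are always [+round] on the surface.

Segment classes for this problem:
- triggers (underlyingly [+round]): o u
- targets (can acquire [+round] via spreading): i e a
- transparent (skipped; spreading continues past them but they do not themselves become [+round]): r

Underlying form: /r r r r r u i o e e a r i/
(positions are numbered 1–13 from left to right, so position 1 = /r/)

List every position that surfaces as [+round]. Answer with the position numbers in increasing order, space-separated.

From /u/ at 6 rightward: 7 /i/ → [+round]; 8 /o/ is itself a trigger — this domain ends here.
From /u/ at 6 leftward: 5 /r/ transparent; 4 /r/ transparent; 3 /r/ transparent; 2 /r/ transparent; 1 /r/ transparent; word edge.
From /o/ at 8 rightward: 9 /e/ → [+round]; 10 /e/ → [+round]; bound reached.
From /o/ at 8 leftward: 7 /i/ → [+round]; 6 /u/ is itself a trigger — this domain ends here.
Targets with no active source: positions 11 13 stay [-round].

6 7 8 9 10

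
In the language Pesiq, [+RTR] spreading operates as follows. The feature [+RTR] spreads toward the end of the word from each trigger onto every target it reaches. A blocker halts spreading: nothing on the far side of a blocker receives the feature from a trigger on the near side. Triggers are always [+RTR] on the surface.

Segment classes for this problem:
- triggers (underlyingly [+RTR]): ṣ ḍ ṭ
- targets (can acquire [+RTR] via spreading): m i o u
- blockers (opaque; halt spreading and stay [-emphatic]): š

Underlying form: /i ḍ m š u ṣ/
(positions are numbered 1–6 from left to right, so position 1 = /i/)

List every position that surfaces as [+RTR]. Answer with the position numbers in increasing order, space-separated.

From /ḍ/ at 2 rightward: 3 /m/ → [+RTR]; 4 /š/ blocks.
From /ṣ/ at 6 rightward: word edge.
Targets with no active source: positions 1 5 stay [-emphatic].

2 3 6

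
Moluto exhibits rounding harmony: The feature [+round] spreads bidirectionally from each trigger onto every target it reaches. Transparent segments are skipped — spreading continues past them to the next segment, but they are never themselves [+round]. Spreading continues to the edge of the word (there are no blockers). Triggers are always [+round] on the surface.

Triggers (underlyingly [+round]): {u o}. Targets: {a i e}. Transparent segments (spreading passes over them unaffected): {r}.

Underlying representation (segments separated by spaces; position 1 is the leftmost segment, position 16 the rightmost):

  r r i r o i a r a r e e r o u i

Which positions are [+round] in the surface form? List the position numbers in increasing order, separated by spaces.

From /o/ at 5 rightward: 6 /i/ → [+round]; 7 /a/ → [+round]; 8 /r/ transparent; 9 /a/ → [+round]; 10 /r/ transparent; 11 /e/ → [+round]; 12 /e/ → [+round]; 13 /r/ transparent; 14 /o/ is itself a trigger — this domain ends here.
From /o/ at 5 leftward: 4 /r/ transparent; 3 /i/ → [+round]; 2 /r/ transparent; 1 /r/ transparent; word edge.
From /o/ at 14 rightward: 15 /u/ is itself a trigger — this domain ends here.
From /o/ at 14 leftward: 13 /r/ transparent; 12 /e/ → [+round]; 11 /e/ → [+round]; 10 /r/ transparent; 9 /a/ → [+round]; 8 /r/ transparent; 7 /a/ → [+round]; 6 /i/ → [+round]; 5 /o/ is itself a trigger — this domain ends here.
From /u/ at 15 rightward: 16 /i/ → [+round]; word edge.
From /u/ at 15 leftward: 14 /o/ is itself a trigger — this domain ends here.

3 5 6 7 9 11 12 14 15 16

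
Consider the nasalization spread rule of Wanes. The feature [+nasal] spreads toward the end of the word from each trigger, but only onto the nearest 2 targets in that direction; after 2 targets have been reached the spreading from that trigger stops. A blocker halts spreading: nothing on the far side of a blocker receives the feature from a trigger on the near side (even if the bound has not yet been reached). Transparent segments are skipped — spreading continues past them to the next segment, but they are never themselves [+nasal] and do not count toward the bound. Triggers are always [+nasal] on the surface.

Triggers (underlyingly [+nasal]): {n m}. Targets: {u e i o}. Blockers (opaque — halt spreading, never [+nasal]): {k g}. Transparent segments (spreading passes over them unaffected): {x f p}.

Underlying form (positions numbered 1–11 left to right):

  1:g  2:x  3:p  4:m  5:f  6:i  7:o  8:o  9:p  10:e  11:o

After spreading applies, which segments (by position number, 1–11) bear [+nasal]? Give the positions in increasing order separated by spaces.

4 6 7

From /m/ at 4 rightward: 5 /f/ transparent; 6 /i/ → [+nasal]; 7 /o/ → [+nasal]; bound reached.
Targets with no active source: positions 8 10 11 stay [-nasal].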